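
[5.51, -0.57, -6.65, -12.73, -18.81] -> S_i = 5.51 + -6.08*i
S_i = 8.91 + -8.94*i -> [8.91, -0.03, -8.97, -17.91, -26.85]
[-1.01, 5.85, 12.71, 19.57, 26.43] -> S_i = -1.01 + 6.86*i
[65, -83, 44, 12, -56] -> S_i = Random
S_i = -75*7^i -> [-75, -525, -3675, -25725, -180075]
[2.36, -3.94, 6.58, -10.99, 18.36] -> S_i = 2.36*(-1.67)^i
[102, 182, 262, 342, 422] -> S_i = 102 + 80*i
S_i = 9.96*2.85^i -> [9.96, 28.39, 80.9, 230.57, 657.11]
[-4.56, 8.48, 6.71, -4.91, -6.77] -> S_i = Random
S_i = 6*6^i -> [6, 36, 216, 1296, 7776]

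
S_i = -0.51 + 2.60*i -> [-0.51, 2.09, 4.69, 7.29, 9.89]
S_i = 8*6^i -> [8, 48, 288, 1728, 10368]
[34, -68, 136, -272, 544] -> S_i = 34*-2^i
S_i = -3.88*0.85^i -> [-3.88, -3.3, -2.8, -2.38, -2.03]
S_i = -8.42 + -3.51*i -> [-8.42, -11.93, -15.44, -18.95, -22.46]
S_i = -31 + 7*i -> [-31, -24, -17, -10, -3]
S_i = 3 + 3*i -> [3, 6, 9, 12, 15]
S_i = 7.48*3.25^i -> [7.48, 24.31, 79.01, 256.77, 834.52]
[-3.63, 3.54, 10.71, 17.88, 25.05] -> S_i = -3.63 + 7.17*i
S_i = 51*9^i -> [51, 459, 4131, 37179, 334611]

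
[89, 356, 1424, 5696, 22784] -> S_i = 89*4^i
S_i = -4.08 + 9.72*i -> [-4.08, 5.64, 15.36, 25.08, 34.8]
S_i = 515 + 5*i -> [515, 520, 525, 530, 535]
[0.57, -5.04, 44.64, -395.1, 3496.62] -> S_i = 0.57*(-8.85)^i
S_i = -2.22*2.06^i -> [-2.22, -4.57, -9.42, -19.41, -39.98]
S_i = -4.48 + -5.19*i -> [-4.48, -9.67, -14.86, -20.05, -25.24]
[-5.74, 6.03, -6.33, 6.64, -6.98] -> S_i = -5.74*(-1.05)^i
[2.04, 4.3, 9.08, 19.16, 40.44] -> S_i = 2.04*2.11^i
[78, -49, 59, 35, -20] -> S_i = Random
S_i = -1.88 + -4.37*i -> [-1.88, -6.25, -10.62, -14.99, -19.36]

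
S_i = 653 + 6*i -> [653, 659, 665, 671, 677]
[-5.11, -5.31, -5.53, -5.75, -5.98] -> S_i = -5.11*1.04^i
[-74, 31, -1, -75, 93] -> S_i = Random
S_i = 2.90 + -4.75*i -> [2.9, -1.85, -6.6, -11.35, -16.1]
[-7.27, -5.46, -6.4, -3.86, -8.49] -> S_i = Random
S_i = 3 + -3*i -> [3, 0, -3, -6, -9]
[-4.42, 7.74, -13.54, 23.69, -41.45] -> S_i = -4.42*(-1.75)^i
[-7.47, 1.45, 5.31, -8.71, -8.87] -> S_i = Random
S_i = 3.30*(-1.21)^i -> [3.3, -3.99, 4.83, -5.85, 7.07]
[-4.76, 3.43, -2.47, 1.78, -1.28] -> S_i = -4.76*(-0.72)^i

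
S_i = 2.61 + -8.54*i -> [2.61, -5.93, -14.47, -23.01, -31.55]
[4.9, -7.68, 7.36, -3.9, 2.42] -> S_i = Random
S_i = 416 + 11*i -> [416, 427, 438, 449, 460]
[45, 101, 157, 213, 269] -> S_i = 45 + 56*i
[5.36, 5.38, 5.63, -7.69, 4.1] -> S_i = Random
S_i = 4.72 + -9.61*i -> [4.72, -4.89, -14.5, -24.11, -33.72]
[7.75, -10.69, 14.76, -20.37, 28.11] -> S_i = 7.75*(-1.38)^i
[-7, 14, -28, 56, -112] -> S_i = -7*-2^i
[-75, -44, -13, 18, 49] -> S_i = -75 + 31*i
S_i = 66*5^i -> [66, 330, 1650, 8250, 41250]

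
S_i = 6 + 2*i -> [6, 8, 10, 12, 14]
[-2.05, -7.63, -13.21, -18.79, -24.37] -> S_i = -2.05 + -5.58*i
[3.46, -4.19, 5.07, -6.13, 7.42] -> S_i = 3.46*(-1.21)^i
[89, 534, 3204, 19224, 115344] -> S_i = 89*6^i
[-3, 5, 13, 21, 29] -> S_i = -3 + 8*i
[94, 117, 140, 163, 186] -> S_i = 94 + 23*i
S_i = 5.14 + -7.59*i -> [5.14, -2.45, -10.04, -17.63, -25.22]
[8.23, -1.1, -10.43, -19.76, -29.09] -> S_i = 8.23 + -9.33*i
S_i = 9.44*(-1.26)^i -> [9.44, -11.89, 14.99, -18.88, 23.79]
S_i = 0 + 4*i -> [0, 4, 8, 12, 16]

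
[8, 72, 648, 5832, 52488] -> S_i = 8*9^i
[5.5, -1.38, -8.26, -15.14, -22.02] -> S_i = 5.50 + -6.88*i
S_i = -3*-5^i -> [-3, 15, -75, 375, -1875]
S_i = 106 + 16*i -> [106, 122, 138, 154, 170]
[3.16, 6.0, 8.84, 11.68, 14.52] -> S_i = 3.16 + 2.84*i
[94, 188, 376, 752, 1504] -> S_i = 94*2^i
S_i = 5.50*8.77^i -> [5.5, 48.24, 423.02, 3709.89, 32535.77]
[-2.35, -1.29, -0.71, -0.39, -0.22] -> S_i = -2.35*0.55^i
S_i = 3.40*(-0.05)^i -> [3.4, -0.17, 0.01, -0.0, 0.0]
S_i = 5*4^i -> [5, 20, 80, 320, 1280]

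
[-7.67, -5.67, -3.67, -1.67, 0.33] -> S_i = -7.67 + 2.00*i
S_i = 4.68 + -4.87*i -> [4.68, -0.19, -5.06, -9.93, -14.8]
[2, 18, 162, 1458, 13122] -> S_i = 2*9^i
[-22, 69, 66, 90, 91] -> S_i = Random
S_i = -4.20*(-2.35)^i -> [-4.2, 9.87, -23.19, 54.51, -128.09]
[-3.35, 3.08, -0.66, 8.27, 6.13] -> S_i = Random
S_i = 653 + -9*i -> [653, 644, 635, 626, 617]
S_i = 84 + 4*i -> [84, 88, 92, 96, 100]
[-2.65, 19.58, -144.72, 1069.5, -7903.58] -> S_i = -2.65*(-7.39)^i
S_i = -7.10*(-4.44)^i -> [-7.1, 31.52, -139.97, 621.45, -2759.24]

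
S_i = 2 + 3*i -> [2, 5, 8, 11, 14]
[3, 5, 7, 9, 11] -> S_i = 3 + 2*i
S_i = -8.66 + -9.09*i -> [-8.66, -17.75, -26.84, -35.93, -45.02]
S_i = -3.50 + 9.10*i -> [-3.5, 5.6, 14.7, 23.8, 32.9]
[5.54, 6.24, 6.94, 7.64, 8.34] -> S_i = 5.54 + 0.70*i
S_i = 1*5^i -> [1, 5, 25, 125, 625]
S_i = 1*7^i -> [1, 7, 49, 343, 2401]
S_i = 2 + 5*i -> [2, 7, 12, 17, 22]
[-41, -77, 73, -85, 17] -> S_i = Random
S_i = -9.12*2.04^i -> [-9.12, -18.6, -37.95, -77.43, -157.95]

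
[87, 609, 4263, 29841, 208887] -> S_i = 87*7^i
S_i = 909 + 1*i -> [909, 910, 911, 912, 913]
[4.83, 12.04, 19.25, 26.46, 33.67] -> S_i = 4.83 + 7.21*i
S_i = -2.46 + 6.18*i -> [-2.46, 3.72, 9.9, 16.08, 22.26]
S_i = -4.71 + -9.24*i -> [-4.71, -13.95, -23.19, -32.43, -41.67]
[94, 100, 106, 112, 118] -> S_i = 94 + 6*i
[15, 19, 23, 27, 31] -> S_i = 15 + 4*i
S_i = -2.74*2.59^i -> [-2.74, -7.1, -18.38, -47.6, -123.3]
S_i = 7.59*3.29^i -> [7.59, 24.97, 82.15, 270.29, 889.25]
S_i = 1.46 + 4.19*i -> [1.46, 5.65, 9.84, 14.03, 18.22]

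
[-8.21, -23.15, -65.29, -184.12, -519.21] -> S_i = -8.21*2.82^i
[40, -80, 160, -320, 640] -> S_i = 40*-2^i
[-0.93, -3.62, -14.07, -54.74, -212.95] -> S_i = -0.93*3.89^i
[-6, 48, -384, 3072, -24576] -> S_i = -6*-8^i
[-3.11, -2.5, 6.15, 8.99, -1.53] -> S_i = Random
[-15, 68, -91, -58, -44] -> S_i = Random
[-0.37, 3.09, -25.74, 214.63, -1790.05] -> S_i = -0.37*(-8.34)^i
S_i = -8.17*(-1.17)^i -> [-8.17, 9.56, -11.18, 13.09, -15.31]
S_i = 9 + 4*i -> [9, 13, 17, 21, 25]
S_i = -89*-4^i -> [-89, 356, -1424, 5696, -22784]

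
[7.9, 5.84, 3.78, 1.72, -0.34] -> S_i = 7.90 + -2.06*i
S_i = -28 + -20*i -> [-28, -48, -68, -88, -108]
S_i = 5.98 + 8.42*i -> [5.98, 14.4, 22.82, 31.24, 39.66]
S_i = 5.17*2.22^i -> [5.17, 11.48, 25.48, 56.57, 125.57]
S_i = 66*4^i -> [66, 264, 1056, 4224, 16896]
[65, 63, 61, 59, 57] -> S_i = 65 + -2*i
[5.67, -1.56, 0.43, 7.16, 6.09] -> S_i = Random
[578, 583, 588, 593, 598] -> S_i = 578 + 5*i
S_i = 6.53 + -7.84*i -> [6.53, -1.31, -9.15, -16.99, -24.83]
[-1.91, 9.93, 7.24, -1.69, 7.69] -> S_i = Random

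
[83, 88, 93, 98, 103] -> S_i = 83 + 5*i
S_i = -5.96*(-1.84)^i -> [-5.96, 10.97, -20.18, 37.13, -68.32]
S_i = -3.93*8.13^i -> [-3.93, -31.95, -259.76, -2111.86, -17169.38]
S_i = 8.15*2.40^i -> [8.15, 19.56, 46.94, 112.67, 270.4]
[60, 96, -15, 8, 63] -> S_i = Random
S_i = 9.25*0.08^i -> [9.25, 0.74, 0.06, 0.0, 0.0]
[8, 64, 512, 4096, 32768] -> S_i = 8*8^i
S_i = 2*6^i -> [2, 12, 72, 432, 2592]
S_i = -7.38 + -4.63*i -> [-7.38, -12.01, -16.64, -21.27, -25.9]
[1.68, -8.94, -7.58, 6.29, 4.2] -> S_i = Random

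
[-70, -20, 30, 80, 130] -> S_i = -70 + 50*i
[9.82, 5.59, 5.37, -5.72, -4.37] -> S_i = Random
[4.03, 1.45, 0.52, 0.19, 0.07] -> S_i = 4.03*0.36^i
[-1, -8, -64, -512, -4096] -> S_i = -1*8^i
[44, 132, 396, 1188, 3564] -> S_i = 44*3^i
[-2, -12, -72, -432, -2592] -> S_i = -2*6^i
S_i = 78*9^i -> [78, 702, 6318, 56862, 511758]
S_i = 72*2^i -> [72, 144, 288, 576, 1152]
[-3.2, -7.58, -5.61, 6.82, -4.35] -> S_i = Random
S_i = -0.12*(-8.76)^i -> [-0.12, 1.05, -9.21, 80.67, -706.64]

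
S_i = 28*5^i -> [28, 140, 700, 3500, 17500]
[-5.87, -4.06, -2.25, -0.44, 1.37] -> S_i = -5.87 + 1.81*i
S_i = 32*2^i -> [32, 64, 128, 256, 512]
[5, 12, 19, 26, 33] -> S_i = 5 + 7*i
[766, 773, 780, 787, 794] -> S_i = 766 + 7*i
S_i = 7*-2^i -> [7, -14, 28, -56, 112]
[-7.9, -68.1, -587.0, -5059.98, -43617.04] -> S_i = -7.90*8.62^i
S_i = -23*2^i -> [-23, -46, -92, -184, -368]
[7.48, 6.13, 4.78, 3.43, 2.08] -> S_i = 7.48 + -1.35*i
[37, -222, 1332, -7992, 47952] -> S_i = 37*-6^i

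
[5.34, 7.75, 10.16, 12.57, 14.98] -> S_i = 5.34 + 2.41*i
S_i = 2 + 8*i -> [2, 10, 18, 26, 34]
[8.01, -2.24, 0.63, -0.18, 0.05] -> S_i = 8.01*(-0.28)^i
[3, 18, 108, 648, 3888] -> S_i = 3*6^i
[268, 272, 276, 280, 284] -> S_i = 268 + 4*i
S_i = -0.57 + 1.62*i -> [-0.57, 1.05, 2.67, 4.29, 5.91]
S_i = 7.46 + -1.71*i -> [7.46, 5.75, 4.04, 2.33, 0.62]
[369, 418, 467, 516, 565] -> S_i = 369 + 49*i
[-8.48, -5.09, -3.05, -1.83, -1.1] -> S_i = -8.48*0.60^i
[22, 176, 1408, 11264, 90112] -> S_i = 22*8^i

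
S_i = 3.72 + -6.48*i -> [3.72, -2.76, -9.24, -15.72, -22.2]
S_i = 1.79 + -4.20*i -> [1.79, -2.41, -6.61, -10.81, -15.01]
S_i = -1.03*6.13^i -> [-1.03, -6.31, -38.7, -237.26, -1454.38]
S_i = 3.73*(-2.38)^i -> [3.73, -8.88, 21.13, -50.29, 119.68]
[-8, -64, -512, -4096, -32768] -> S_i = -8*8^i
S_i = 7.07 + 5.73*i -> [7.07, 12.8, 18.53, 24.26, 29.99]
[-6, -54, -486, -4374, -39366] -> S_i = -6*9^i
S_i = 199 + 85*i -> [199, 284, 369, 454, 539]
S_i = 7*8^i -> [7, 56, 448, 3584, 28672]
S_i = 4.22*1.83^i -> [4.22, 7.72, 14.13, 25.86, 47.33]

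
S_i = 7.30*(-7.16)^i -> [7.3, -52.27, 374.24, -2679.55, 19185.58]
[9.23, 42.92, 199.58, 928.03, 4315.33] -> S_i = 9.23*4.65^i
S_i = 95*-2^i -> [95, -190, 380, -760, 1520]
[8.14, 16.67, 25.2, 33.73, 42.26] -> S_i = 8.14 + 8.53*i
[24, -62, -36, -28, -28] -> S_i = Random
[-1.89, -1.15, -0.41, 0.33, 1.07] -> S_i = -1.89 + 0.74*i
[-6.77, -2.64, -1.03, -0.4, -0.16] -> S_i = -6.77*0.39^i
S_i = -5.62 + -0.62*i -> [-5.62, -6.24, -6.86, -7.48, -8.1]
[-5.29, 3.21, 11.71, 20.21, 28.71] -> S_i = -5.29 + 8.50*i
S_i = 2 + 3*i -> [2, 5, 8, 11, 14]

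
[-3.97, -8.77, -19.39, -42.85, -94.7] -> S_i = -3.97*2.21^i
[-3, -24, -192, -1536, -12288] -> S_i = -3*8^i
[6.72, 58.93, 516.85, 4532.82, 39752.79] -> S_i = 6.72*8.77^i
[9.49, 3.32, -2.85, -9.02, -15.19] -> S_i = 9.49 + -6.17*i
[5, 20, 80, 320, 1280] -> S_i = 5*4^i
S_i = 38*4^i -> [38, 152, 608, 2432, 9728]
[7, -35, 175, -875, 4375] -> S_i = 7*-5^i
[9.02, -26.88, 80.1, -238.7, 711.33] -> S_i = 9.02*(-2.98)^i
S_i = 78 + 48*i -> [78, 126, 174, 222, 270]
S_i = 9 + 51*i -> [9, 60, 111, 162, 213]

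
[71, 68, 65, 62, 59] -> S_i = 71 + -3*i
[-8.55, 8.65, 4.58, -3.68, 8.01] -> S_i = Random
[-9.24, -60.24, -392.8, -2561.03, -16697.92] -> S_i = -9.24*6.52^i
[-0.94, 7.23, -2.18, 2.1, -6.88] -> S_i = Random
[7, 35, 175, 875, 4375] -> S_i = 7*5^i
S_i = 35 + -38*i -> [35, -3, -41, -79, -117]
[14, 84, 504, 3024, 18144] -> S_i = 14*6^i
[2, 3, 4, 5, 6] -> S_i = 2 + 1*i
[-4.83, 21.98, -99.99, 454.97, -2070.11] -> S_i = -4.83*(-4.55)^i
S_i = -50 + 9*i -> [-50, -41, -32, -23, -14]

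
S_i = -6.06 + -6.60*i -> [-6.06, -12.66, -19.26, -25.86, -32.46]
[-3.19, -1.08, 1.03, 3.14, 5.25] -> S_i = -3.19 + 2.11*i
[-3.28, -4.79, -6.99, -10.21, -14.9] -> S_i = -3.28*1.46^i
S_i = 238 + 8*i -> [238, 246, 254, 262, 270]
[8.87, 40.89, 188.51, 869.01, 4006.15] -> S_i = 8.87*4.61^i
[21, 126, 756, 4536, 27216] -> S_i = 21*6^i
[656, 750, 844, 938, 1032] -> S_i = 656 + 94*i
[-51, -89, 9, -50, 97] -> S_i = Random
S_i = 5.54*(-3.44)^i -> [5.54, -19.06, 65.56, -225.52, 775.79]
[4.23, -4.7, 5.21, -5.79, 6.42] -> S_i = 4.23*(-1.11)^i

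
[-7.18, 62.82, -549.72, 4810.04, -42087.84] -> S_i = -7.18*(-8.75)^i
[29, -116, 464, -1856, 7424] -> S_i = 29*-4^i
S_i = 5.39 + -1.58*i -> [5.39, 3.81, 2.23, 0.65, -0.93]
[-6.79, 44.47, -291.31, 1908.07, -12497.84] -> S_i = -6.79*(-6.55)^i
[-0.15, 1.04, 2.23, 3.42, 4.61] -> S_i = -0.15 + 1.19*i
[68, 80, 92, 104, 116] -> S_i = 68 + 12*i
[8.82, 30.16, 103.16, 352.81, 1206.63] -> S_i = 8.82*3.42^i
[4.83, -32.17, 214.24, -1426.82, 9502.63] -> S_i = 4.83*(-6.66)^i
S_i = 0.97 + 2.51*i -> [0.97, 3.48, 5.99, 8.5, 11.01]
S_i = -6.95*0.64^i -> [-6.95, -4.45, -2.85, -1.82, -1.17]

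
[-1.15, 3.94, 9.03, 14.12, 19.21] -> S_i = -1.15 + 5.09*i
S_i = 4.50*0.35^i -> [4.5, 1.58, 0.55, 0.19, 0.07]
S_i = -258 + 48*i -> [-258, -210, -162, -114, -66]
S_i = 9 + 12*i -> [9, 21, 33, 45, 57]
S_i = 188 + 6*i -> [188, 194, 200, 206, 212]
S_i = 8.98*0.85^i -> [8.98, 7.63, 6.49, 5.51, 4.69]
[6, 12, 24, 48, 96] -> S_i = 6*2^i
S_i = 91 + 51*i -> [91, 142, 193, 244, 295]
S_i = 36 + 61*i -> [36, 97, 158, 219, 280]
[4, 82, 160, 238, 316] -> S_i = 4 + 78*i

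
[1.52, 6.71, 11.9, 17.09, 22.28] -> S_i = 1.52 + 5.19*i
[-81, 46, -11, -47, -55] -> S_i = Random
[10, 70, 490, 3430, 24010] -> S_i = 10*7^i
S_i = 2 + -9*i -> [2, -7, -16, -25, -34]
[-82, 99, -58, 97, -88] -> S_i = Random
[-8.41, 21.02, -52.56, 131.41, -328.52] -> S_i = -8.41*(-2.50)^i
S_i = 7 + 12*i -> [7, 19, 31, 43, 55]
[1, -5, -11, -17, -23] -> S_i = 1 + -6*i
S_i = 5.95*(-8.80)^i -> [5.95, -52.36, 460.77, -4054.76, 35681.87]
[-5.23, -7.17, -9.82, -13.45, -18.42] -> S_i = -5.23*1.37^i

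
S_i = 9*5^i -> [9, 45, 225, 1125, 5625]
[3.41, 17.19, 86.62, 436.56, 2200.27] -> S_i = 3.41*5.04^i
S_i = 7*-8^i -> [7, -56, 448, -3584, 28672]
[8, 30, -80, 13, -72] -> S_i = Random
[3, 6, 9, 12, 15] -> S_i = 3 + 3*i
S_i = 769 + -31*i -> [769, 738, 707, 676, 645]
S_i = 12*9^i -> [12, 108, 972, 8748, 78732]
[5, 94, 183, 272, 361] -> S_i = 5 + 89*i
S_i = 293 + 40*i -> [293, 333, 373, 413, 453]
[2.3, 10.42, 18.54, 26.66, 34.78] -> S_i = 2.30 + 8.12*i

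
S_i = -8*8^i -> [-8, -64, -512, -4096, -32768]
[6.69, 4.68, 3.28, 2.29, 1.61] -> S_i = 6.69*0.70^i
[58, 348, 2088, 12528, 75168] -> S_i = 58*6^i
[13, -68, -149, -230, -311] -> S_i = 13 + -81*i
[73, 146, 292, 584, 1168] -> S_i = 73*2^i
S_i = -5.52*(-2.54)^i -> [-5.52, 14.02, -35.61, 90.46, -229.76]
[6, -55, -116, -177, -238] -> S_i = 6 + -61*i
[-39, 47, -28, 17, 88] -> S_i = Random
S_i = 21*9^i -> [21, 189, 1701, 15309, 137781]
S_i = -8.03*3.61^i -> [-8.03, -28.99, -104.65, -377.78, -1363.78]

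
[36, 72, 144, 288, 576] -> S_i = 36*2^i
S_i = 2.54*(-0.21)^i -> [2.54, -0.53, 0.11, -0.02, 0.0]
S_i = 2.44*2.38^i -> [2.44, 5.81, 13.82, 32.89, 78.29]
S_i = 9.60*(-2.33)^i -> [9.6, -22.37, 52.12, -121.43, 282.94]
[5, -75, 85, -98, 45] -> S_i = Random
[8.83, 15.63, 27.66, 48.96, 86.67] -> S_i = 8.83*1.77^i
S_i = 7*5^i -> [7, 35, 175, 875, 4375]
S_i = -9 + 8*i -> [-9, -1, 7, 15, 23]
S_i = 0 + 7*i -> [0, 7, 14, 21, 28]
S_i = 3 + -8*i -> [3, -5, -13, -21, -29]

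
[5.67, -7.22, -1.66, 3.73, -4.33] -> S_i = Random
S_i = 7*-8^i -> [7, -56, 448, -3584, 28672]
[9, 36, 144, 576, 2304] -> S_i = 9*4^i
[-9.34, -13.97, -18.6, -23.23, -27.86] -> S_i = -9.34 + -4.63*i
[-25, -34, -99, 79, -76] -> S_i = Random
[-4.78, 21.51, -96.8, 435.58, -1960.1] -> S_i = -4.78*(-4.50)^i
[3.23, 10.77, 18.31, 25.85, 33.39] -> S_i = 3.23 + 7.54*i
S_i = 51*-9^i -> [51, -459, 4131, -37179, 334611]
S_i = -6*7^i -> [-6, -42, -294, -2058, -14406]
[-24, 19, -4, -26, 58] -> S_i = Random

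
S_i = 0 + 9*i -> [0, 9, 18, 27, 36]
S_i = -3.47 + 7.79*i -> [-3.47, 4.32, 12.11, 19.9, 27.69]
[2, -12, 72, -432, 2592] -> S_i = 2*-6^i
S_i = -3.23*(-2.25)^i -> [-3.23, 7.27, -16.35, 36.79, -82.78]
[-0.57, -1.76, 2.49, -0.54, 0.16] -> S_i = Random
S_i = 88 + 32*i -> [88, 120, 152, 184, 216]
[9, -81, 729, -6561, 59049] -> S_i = 9*-9^i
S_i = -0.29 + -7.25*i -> [-0.29, -7.54, -14.79, -22.04, -29.29]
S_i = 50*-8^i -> [50, -400, 3200, -25600, 204800]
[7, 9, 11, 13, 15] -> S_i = 7 + 2*i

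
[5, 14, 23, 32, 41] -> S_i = 5 + 9*i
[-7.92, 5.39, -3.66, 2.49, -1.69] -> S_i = -7.92*(-0.68)^i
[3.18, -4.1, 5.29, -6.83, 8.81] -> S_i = 3.18*(-1.29)^i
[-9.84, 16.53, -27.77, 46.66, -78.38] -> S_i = -9.84*(-1.68)^i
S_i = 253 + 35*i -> [253, 288, 323, 358, 393]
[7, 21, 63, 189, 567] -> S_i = 7*3^i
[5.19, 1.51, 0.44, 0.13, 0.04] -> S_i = 5.19*0.29^i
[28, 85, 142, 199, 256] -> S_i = 28 + 57*i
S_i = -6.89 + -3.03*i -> [-6.89, -9.92, -12.95, -15.98, -19.01]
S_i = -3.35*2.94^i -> [-3.35, -9.85, -28.96, -85.13, -250.28]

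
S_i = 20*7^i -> [20, 140, 980, 6860, 48020]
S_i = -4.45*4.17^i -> [-4.45, -18.56, -77.38, -322.68, -1345.56]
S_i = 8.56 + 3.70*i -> [8.56, 12.26, 15.96, 19.66, 23.36]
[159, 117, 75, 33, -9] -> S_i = 159 + -42*i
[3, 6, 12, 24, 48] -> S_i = 3*2^i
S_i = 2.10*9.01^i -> [2.1, 18.92, 170.48, 1536.01, 13839.44]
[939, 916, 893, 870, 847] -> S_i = 939 + -23*i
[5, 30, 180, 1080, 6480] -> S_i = 5*6^i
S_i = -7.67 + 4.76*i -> [-7.67, -2.91, 1.85, 6.61, 11.37]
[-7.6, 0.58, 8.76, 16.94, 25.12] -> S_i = -7.60 + 8.18*i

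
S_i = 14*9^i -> [14, 126, 1134, 10206, 91854]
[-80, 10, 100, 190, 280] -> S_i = -80 + 90*i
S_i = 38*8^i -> [38, 304, 2432, 19456, 155648]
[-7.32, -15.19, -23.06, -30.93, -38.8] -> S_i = -7.32 + -7.87*i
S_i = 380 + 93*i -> [380, 473, 566, 659, 752]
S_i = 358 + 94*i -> [358, 452, 546, 640, 734]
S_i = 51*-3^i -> [51, -153, 459, -1377, 4131]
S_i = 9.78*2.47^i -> [9.78, 24.16, 59.67, 147.38, 364.02]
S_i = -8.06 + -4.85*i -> [-8.06, -12.91, -17.76, -22.61, -27.46]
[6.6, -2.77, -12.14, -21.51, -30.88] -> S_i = 6.60 + -9.37*i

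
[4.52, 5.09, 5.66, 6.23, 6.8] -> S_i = 4.52 + 0.57*i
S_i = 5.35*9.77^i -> [5.35, 52.27, 510.67, 4989.28, 48745.22]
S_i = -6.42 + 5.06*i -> [-6.42, -1.36, 3.7, 8.76, 13.82]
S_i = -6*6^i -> [-6, -36, -216, -1296, -7776]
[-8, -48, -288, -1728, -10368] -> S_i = -8*6^i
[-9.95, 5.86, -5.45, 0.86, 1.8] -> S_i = Random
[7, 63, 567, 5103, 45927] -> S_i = 7*9^i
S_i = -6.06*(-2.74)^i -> [-6.06, 16.6, -45.5, 124.66, -341.57]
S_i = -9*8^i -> [-9, -72, -576, -4608, -36864]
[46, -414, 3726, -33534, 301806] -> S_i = 46*-9^i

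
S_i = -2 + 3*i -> [-2, 1, 4, 7, 10]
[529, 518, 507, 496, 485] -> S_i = 529 + -11*i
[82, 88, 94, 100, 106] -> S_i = 82 + 6*i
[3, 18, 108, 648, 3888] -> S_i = 3*6^i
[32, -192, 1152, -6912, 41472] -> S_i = 32*-6^i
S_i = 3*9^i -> [3, 27, 243, 2187, 19683]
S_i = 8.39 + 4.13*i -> [8.39, 12.52, 16.65, 20.78, 24.91]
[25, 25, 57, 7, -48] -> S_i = Random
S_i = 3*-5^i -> [3, -15, 75, -375, 1875]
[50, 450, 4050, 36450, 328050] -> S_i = 50*9^i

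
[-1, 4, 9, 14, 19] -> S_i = -1 + 5*i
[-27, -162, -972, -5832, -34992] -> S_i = -27*6^i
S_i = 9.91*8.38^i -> [9.91, 83.05, 695.92, 5831.84, 48870.83]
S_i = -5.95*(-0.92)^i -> [-5.95, 5.47, -5.04, 4.63, -4.26]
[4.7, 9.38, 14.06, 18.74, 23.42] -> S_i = 4.70 + 4.68*i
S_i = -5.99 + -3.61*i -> [-5.99, -9.6, -13.21, -16.82, -20.43]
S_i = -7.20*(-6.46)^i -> [-7.2, 46.51, -300.47, 1941.02, -12538.99]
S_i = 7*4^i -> [7, 28, 112, 448, 1792]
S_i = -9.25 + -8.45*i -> [-9.25, -17.7, -26.15, -34.6, -43.05]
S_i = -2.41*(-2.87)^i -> [-2.41, 6.92, -19.85, 56.97, -163.51]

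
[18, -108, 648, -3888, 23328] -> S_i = 18*-6^i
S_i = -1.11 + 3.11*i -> [-1.11, 2.0, 5.11, 8.22, 11.33]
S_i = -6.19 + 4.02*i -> [-6.19, -2.17, 1.85, 5.87, 9.89]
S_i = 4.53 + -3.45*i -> [4.53, 1.08, -2.37, -5.82, -9.27]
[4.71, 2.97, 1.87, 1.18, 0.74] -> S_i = 4.71*0.63^i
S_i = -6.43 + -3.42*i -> [-6.43, -9.85, -13.27, -16.69, -20.11]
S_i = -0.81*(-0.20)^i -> [-0.81, 0.16, -0.03, 0.01, -0.0]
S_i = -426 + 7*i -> [-426, -419, -412, -405, -398]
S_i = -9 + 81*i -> [-9, 72, 153, 234, 315]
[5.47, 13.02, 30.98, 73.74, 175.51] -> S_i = 5.47*2.38^i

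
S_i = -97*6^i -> [-97, -582, -3492, -20952, -125712]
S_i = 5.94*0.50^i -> [5.94, 2.97, 1.48, 0.74, 0.37]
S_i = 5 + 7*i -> [5, 12, 19, 26, 33]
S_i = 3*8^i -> [3, 24, 192, 1536, 12288]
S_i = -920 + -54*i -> [-920, -974, -1028, -1082, -1136]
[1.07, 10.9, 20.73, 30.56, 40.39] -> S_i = 1.07 + 9.83*i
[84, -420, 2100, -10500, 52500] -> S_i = 84*-5^i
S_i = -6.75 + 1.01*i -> [-6.75, -5.74, -4.73, -3.72, -2.71]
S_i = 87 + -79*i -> [87, 8, -71, -150, -229]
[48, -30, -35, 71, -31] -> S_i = Random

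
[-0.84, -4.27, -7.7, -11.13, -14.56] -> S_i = -0.84 + -3.43*i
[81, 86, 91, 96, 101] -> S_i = 81 + 5*i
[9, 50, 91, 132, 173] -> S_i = 9 + 41*i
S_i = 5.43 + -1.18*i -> [5.43, 4.25, 3.07, 1.89, 0.71]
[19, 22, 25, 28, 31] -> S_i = 19 + 3*i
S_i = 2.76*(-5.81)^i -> [2.76, -16.04, 93.17, -541.3, 3144.95]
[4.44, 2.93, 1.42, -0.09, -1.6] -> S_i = 4.44 + -1.51*i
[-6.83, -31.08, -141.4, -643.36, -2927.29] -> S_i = -6.83*4.55^i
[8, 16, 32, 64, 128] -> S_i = 8*2^i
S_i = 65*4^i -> [65, 260, 1040, 4160, 16640]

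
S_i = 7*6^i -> [7, 42, 252, 1512, 9072]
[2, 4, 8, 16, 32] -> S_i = 2*2^i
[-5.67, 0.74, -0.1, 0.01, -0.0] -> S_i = -5.67*(-0.13)^i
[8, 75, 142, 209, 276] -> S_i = 8 + 67*i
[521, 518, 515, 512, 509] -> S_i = 521 + -3*i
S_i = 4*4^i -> [4, 16, 64, 256, 1024]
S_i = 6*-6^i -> [6, -36, 216, -1296, 7776]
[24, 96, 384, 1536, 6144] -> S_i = 24*4^i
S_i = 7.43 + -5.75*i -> [7.43, 1.68, -4.07, -9.82, -15.57]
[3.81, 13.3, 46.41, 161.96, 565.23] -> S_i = 3.81*3.49^i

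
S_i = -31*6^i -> [-31, -186, -1116, -6696, -40176]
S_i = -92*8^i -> [-92, -736, -5888, -47104, -376832]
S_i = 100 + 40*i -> [100, 140, 180, 220, 260]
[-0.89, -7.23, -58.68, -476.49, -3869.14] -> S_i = -0.89*8.12^i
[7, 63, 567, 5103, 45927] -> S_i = 7*9^i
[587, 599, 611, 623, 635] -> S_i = 587 + 12*i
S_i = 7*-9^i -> [7, -63, 567, -5103, 45927]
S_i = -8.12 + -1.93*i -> [-8.12, -10.05, -11.98, -13.91, -15.84]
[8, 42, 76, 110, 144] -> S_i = 8 + 34*i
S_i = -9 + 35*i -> [-9, 26, 61, 96, 131]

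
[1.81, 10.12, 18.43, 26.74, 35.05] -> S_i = 1.81 + 8.31*i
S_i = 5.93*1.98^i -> [5.93, 11.74, 23.25, 46.03, 91.14]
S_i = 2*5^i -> [2, 10, 50, 250, 1250]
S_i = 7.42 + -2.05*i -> [7.42, 5.37, 3.32, 1.27, -0.78]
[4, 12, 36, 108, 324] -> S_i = 4*3^i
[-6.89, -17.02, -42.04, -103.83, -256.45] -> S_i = -6.89*2.47^i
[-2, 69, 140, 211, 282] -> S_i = -2 + 71*i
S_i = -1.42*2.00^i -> [-1.42, -2.84, -5.68, -11.36, -22.72]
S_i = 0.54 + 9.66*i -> [0.54, 10.2, 19.86, 29.52, 39.18]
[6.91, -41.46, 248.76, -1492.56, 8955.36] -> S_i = 6.91*(-6.00)^i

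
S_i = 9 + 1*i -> [9, 10, 11, 12, 13]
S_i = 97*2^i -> [97, 194, 388, 776, 1552]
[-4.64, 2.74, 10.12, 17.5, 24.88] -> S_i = -4.64 + 7.38*i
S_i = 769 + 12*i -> [769, 781, 793, 805, 817]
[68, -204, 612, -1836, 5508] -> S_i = 68*-3^i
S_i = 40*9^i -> [40, 360, 3240, 29160, 262440]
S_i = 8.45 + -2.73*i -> [8.45, 5.72, 2.99, 0.26, -2.47]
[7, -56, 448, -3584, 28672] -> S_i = 7*-8^i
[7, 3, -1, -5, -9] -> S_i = 7 + -4*i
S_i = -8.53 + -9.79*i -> [-8.53, -18.32, -28.11, -37.9, -47.69]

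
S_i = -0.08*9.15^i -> [-0.08, -0.73, -6.7, -61.28, -560.76]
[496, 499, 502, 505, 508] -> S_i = 496 + 3*i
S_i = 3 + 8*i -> [3, 11, 19, 27, 35]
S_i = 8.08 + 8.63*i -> [8.08, 16.71, 25.34, 33.97, 42.6]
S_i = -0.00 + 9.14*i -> [0.0, 9.14, 18.28, 27.42, 36.56]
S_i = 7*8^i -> [7, 56, 448, 3584, 28672]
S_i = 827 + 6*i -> [827, 833, 839, 845, 851]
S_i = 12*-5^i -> [12, -60, 300, -1500, 7500]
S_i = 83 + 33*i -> [83, 116, 149, 182, 215]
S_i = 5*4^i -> [5, 20, 80, 320, 1280]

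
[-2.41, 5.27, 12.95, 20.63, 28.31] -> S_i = -2.41 + 7.68*i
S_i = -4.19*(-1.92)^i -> [-4.19, 8.04, -15.45, 29.66, -56.94]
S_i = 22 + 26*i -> [22, 48, 74, 100, 126]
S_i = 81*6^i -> [81, 486, 2916, 17496, 104976]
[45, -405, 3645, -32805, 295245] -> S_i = 45*-9^i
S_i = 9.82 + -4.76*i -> [9.82, 5.06, 0.3, -4.46, -9.22]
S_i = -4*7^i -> [-4, -28, -196, -1372, -9604]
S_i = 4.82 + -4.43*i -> [4.82, 0.39, -4.04, -8.47, -12.9]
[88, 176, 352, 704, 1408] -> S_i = 88*2^i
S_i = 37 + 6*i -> [37, 43, 49, 55, 61]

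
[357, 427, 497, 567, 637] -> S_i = 357 + 70*i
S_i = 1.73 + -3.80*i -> [1.73, -2.07, -5.87, -9.67, -13.47]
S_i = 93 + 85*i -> [93, 178, 263, 348, 433]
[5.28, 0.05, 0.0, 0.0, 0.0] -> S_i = 5.28*0.01^i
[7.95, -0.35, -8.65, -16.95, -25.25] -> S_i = 7.95 + -8.30*i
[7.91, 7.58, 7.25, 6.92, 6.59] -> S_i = 7.91 + -0.33*i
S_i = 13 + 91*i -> [13, 104, 195, 286, 377]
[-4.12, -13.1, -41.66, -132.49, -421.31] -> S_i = -4.12*3.18^i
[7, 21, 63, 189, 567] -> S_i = 7*3^i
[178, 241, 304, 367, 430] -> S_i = 178 + 63*i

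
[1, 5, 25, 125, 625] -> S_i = 1*5^i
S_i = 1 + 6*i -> [1, 7, 13, 19, 25]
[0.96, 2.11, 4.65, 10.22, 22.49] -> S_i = 0.96*2.20^i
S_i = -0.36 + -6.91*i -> [-0.36, -7.27, -14.18, -21.09, -28.0]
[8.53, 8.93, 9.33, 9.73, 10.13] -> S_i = 8.53 + 0.40*i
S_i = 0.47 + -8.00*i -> [0.47, -7.53, -15.53, -23.53, -31.53]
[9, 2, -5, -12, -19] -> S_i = 9 + -7*i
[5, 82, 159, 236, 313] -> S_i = 5 + 77*i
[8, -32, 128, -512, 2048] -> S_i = 8*-4^i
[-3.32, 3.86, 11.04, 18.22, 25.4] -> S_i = -3.32 + 7.18*i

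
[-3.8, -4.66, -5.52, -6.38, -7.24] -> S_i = -3.80 + -0.86*i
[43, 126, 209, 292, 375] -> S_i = 43 + 83*i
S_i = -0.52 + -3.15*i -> [-0.52, -3.67, -6.82, -9.97, -13.12]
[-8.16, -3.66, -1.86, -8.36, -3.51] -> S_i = Random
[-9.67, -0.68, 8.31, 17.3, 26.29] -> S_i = -9.67 + 8.99*i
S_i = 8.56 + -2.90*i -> [8.56, 5.66, 2.76, -0.14, -3.04]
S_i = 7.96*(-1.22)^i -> [7.96, -9.71, 11.85, -14.45, 17.63]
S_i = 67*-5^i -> [67, -335, 1675, -8375, 41875]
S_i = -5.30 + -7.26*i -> [-5.3, -12.56, -19.82, -27.08, -34.34]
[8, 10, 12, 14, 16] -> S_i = 8 + 2*i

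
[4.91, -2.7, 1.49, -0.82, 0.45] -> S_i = 4.91*(-0.55)^i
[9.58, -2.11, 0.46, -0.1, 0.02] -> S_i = 9.58*(-0.22)^i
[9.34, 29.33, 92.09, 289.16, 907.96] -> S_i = 9.34*3.14^i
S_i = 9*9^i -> [9, 81, 729, 6561, 59049]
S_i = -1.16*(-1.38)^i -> [-1.16, 1.6, -2.21, 3.05, -4.21]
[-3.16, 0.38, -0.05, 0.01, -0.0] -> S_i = -3.16*(-0.12)^i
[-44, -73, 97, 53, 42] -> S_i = Random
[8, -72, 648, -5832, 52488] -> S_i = 8*-9^i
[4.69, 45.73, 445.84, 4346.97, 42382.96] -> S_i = 4.69*9.75^i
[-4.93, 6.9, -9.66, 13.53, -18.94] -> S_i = -4.93*(-1.40)^i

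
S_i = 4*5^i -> [4, 20, 100, 500, 2500]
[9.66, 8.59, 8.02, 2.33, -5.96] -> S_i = Random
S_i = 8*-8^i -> [8, -64, 512, -4096, 32768]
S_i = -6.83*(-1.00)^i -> [-6.83, 6.83, -6.83, 6.83, -6.83]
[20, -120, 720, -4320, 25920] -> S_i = 20*-6^i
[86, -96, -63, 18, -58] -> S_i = Random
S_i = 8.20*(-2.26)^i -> [8.2, -18.53, 41.88, -94.65, 213.92]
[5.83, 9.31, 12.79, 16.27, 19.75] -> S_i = 5.83 + 3.48*i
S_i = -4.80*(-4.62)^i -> [-4.8, 22.18, -102.45, 473.33, -2186.8]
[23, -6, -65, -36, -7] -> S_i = Random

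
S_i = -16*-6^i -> [-16, 96, -576, 3456, -20736]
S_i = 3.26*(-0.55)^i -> [3.26, -1.79, 0.99, -0.54, 0.3]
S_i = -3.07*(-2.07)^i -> [-3.07, 6.35, -13.15, 27.23, -56.37]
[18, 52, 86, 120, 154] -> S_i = 18 + 34*i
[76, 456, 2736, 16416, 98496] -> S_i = 76*6^i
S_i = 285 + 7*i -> [285, 292, 299, 306, 313]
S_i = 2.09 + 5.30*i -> [2.09, 7.39, 12.69, 17.99, 23.29]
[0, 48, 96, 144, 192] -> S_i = 0 + 48*i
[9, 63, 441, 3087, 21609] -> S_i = 9*7^i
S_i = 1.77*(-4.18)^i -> [1.77, -7.4, 30.93, -129.27, 540.35]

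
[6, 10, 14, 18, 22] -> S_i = 6 + 4*i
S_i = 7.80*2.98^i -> [7.8, 23.24, 69.27, 206.42, 615.12]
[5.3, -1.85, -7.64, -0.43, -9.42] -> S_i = Random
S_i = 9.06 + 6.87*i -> [9.06, 15.93, 22.8, 29.67, 36.54]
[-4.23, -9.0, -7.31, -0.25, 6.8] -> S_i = Random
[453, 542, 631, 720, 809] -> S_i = 453 + 89*i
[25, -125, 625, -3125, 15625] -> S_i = 25*-5^i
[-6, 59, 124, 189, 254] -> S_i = -6 + 65*i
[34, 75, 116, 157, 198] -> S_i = 34 + 41*i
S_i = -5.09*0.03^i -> [-5.09, -0.15, -0.0, -0.0, -0.0]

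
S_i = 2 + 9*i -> [2, 11, 20, 29, 38]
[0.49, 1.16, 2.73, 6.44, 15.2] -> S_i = 0.49*2.36^i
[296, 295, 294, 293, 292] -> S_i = 296 + -1*i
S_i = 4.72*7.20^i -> [4.72, 33.98, 244.68, 1761.73, 12684.46]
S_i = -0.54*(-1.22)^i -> [-0.54, 0.66, -0.8, 0.98, -1.2]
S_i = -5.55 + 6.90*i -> [-5.55, 1.35, 8.25, 15.15, 22.05]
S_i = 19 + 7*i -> [19, 26, 33, 40, 47]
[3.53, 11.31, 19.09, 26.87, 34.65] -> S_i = 3.53 + 7.78*i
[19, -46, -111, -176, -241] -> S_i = 19 + -65*i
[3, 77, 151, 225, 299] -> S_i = 3 + 74*i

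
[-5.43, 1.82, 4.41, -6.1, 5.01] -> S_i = Random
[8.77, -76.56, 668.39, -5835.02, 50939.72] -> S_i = 8.77*(-8.73)^i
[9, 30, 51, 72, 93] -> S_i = 9 + 21*i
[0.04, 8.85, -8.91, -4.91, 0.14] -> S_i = Random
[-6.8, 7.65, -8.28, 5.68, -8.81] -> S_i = Random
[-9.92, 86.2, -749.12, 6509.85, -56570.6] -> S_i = -9.92*(-8.69)^i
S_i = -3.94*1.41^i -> [-3.94, -5.56, -7.83, -11.04, -15.57]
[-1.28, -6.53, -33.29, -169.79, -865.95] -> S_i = -1.28*5.10^i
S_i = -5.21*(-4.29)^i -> [-5.21, 22.35, -95.89, 411.35, -1764.68]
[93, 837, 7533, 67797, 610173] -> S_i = 93*9^i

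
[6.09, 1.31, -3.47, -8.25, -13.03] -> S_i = 6.09 + -4.78*i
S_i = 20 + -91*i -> [20, -71, -162, -253, -344]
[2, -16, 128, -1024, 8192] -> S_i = 2*-8^i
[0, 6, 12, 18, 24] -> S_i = 0 + 6*i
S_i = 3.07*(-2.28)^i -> [3.07, -7.0, 15.96, -36.39, 82.96]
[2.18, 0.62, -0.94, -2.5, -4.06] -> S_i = 2.18 + -1.56*i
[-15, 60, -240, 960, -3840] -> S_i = -15*-4^i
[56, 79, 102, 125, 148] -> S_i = 56 + 23*i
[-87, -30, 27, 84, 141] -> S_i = -87 + 57*i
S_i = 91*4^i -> [91, 364, 1456, 5824, 23296]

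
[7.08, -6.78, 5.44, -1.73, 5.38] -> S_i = Random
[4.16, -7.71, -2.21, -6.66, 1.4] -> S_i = Random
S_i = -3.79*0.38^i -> [-3.79, -1.44, -0.55, -0.21, -0.08]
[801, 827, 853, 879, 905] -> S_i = 801 + 26*i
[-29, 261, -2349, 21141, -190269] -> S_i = -29*-9^i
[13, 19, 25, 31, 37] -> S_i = 13 + 6*i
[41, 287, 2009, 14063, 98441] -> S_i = 41*7^i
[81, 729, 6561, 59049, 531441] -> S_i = 81*9^i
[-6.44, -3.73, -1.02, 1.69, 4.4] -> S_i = -6.44 + 2.71*i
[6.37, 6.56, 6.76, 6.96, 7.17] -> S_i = 6.37*1.03^i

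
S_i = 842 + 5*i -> [842, 847, 852, 857, 862]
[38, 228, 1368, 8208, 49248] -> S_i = 38*6^i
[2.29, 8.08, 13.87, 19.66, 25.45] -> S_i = 2.29 + 5.79*i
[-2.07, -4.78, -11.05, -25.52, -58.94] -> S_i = -2.07*2.31^i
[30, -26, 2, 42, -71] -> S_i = Random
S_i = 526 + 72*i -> [526, 598, 670, 742, 814]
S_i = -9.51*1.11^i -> [-9.51, -10.56, -11.72, -13.01, -14.44]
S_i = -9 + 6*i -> [-9, -3, 3, 9, 15]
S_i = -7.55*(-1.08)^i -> [-7.55, 8.15, -8.81, 9.51, -10.27]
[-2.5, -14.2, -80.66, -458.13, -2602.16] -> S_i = -2.50*5.68^i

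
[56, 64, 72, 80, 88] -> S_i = 56 + 8*i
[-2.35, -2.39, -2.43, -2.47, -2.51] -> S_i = -2.35 + -0.04*i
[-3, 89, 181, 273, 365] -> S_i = -3 + 92*i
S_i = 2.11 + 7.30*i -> [2.11, 9.41, 16.71, 24.01, 31.31]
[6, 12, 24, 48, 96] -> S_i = 6*2^i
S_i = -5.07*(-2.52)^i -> [-5.07, 12.78, -32.2, 81.14, -204.46]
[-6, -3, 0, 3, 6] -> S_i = -6 + 3*i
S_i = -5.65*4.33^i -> [-5.65, -24.46, -105.93, -458.68, -1986.1]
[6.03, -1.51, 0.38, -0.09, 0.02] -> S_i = 6.03*(-0.25)^i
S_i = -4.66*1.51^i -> [-4.66, -7.04, -10.63, -16.04, -24.23]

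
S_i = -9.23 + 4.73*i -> [-9.23, -4.5, 0.23, 4.96, 9.69]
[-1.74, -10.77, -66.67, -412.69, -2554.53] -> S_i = -1.74*6.19^i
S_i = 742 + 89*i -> [742, 831, 920, 1009, 1098]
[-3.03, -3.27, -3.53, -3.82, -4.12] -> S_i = -3.03*1.08^i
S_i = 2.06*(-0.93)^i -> [2.06, -1.92, 1.78, -1.66, 1.54]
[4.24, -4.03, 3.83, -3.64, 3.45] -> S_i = 4.24*(-0.95)^i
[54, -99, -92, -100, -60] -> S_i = Random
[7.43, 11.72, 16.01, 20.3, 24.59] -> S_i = 7.43 + 4.29*i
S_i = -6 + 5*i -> [-6, -1, 4, 9, 14]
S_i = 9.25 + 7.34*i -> [9.25, 16.59, 23.93, 31.27, 38.61]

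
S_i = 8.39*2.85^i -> [8.39, 23.91, 68.15, 194.22, 553.53]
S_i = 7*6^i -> [7, 42, 252, 1512, 9072]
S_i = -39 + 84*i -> [-39, 45, 129, 213, 297]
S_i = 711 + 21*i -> [711, 732, 753, 774, 795]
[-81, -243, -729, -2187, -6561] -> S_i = -81*3^i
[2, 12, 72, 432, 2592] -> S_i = 2*6^i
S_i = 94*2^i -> [94, 188, 376, 752, 1504]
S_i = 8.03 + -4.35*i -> [8.03, 3.68, -0.67, -5.02, -9.37]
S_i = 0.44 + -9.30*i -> [0.44, -8.86, -18.16, -27.46, -36.76]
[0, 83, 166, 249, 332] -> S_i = 0 + 83*i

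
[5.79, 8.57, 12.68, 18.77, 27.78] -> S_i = 5.79*1.48^i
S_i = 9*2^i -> [9, 18, 36, 72, 144]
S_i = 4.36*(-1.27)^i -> [4.36, -5.54, 7.03, -8.93, 11.34]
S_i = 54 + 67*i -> [54, 121, 188, 255, 322]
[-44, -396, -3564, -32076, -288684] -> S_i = -44*9^i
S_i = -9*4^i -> [-9, -36, -144, -576, -2304]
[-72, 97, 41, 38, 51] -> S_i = Random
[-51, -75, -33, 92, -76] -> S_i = Random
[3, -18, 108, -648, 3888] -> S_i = 3*-6^i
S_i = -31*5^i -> [-31, -155, -775, -3875, -19375]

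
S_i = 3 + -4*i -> [3, -1, -5, -9, -13]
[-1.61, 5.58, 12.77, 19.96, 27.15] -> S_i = -1.61 + 7.19*i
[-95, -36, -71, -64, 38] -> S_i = Random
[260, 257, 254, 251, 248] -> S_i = 260 + -3*i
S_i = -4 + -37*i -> [-4, -41, -78, -115, -152]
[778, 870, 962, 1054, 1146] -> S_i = 778 + 92*i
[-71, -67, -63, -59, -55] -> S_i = -71 + 4*i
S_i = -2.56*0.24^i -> [-2.56, -0.61, -0.15, -0.04, -0.01]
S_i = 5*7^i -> [5, 35, 245, 1715, 12005]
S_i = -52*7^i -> [-52, -364, -2548, -17836, -124852]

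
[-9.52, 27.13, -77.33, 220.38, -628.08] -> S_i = -9.52*(-2.85)^i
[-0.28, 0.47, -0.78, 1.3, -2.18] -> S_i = -0.28*(-1.67)^i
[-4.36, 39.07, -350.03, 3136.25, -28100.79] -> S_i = -4.36*(-8.96)^i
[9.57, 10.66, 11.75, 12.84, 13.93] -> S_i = 9.57 + 1.09*i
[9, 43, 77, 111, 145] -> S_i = 9 + 34*i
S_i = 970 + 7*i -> [970, 977, 984, 991, 998]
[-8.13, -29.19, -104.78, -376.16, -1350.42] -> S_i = -8.13*3.59^i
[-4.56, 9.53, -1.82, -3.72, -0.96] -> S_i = Random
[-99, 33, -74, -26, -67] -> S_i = Random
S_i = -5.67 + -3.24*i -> [-5.67, -8.91, -12.15, -15.39, -18.63]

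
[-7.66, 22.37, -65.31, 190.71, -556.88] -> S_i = -7.66*(-2.92)^i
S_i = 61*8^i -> [61, 488, 3904, 31232, 249856]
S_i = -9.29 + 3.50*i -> [-9.29, -5.79, -2.29, 1.21, 4.71]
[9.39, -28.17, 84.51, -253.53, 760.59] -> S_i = 9.39*(-3.00)^i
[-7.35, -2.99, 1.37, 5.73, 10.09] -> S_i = -7.35 + 4.36*i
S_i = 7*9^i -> [7, 63, 567, 5103, 45927]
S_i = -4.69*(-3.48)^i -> [-4.69, 16.32, -56.8, 197.66, -687.84]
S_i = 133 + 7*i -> [133, 140, 147, 154, 161]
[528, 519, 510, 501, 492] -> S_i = 528 + -9*i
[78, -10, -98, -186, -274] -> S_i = 78 + -88*i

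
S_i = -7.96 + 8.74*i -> [-7.96, 0.78, 9.52, 18.26, 27.0]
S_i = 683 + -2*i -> [683, 681, 679, 677, 675]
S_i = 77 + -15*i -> [77, 62, 47, 32, 17]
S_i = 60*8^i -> [60, 480, 3840, 30720, 245760]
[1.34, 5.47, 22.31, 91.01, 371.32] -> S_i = 1.34*4.08^i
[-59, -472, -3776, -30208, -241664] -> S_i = -59*8^i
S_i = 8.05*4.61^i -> [8.05, 37.11, 171.08, 788.68, 3635.8]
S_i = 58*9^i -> [58, 522, 4698, 42282, 380538]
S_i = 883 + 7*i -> [883, 890, 897, 904, 911]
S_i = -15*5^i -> [-15, -75, -375, -1875, -9375]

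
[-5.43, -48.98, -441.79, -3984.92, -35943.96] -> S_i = -5.43*9.02^i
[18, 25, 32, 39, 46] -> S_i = 18 + 7*i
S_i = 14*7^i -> [14, 98, 686, 4802, 33614]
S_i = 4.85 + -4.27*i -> [4.85, 0.58, -3.69, -7.96, -12.23]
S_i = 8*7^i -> [8, 56, 392, 2744, 19208]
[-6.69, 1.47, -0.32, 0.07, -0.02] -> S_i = -6.69*(-0.22)^i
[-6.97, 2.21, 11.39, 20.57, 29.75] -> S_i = -6.97 + 9.18*i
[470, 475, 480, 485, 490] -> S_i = 470 + 5*i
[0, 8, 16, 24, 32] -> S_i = 0 + 8*i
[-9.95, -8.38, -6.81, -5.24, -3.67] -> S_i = -9.95 + 1.57*i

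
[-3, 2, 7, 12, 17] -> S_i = -3 + 5*i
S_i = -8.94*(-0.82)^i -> [-8.94, 7.33, -6.01, 4.93, -4.04]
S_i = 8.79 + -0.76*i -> [8.79, 8.03, 7.27, 6.51, 5.75]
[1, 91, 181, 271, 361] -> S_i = 1 + 90*i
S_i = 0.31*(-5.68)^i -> [0.31, -1.76, 10.0, -56.81, 322.67]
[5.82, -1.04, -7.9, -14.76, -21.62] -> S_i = 5.82 + -6.86*i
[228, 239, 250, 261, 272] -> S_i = 228 + 11*i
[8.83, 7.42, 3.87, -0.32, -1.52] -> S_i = Random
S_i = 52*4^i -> [52, 208, 832, 3328, 13312]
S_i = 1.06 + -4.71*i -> [1.06, -3.65, -8.36, -13.07, -17.78]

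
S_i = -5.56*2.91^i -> [-5.56, -16.18, -47.08, -137.01, -398.7]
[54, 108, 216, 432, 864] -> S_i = 54*2^i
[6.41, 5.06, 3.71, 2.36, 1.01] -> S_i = 6.41 + -1.35*i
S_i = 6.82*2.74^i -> [6.82, 18.69, 51.2, 140.29, 384.4]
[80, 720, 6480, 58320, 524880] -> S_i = 80*9^i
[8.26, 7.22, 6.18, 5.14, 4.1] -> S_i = 8.26 + -1.04*i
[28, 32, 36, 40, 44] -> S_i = 28 + 4*i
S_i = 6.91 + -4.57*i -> [6.91, 2.34, -2.23, -6.8, -11.37]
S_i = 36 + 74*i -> [36, 110, 184, 258, 332]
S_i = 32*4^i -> [32, 128, 512, 2048, 8192]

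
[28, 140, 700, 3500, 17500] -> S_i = 28*5^i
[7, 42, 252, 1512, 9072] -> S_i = 7*6^i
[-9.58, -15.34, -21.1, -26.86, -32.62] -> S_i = -9.58 + -5.76*i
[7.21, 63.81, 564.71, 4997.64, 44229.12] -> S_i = 7.21*8.85^i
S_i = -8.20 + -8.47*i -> [-8.2, -16.67, -25.14, -33.61, -42.08]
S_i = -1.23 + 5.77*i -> [-1.23, 4.54, 10.31, 16.08, 21.85]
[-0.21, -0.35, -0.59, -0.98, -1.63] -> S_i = -0.21*1.67^i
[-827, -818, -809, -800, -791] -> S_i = -827 + 9*i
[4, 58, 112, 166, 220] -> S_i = 4 + 54*i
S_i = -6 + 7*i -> [-6, 1, 8, 15, 22]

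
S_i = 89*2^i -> [89, 178, 356, 712, 1424]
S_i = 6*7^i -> [6, 42, 294, 2058, 14406]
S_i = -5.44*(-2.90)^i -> [-5.44, 15.78, -45.75, 132.68, -384.76]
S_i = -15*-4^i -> [-15, 60, -240, 960, -3840]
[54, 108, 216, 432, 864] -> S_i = 54*2^i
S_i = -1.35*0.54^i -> [-1.35, -0.73, -0.39, -0.21, -0.11]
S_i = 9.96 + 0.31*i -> [9.96, 10.27, 10.58, 10.89, 11.2]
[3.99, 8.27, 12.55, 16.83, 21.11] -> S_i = 3.99 + 4.28*i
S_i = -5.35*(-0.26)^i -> [-5.35, 1.39, -0.36, 0.09, -0.02]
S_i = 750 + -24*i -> [750, 726, 702, 678, 654]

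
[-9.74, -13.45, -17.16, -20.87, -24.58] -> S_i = -9.74 + -3.71*i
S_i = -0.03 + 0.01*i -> [-0.03, -0.02, -0.01, 0.0, 0.01]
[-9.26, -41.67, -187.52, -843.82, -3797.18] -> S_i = -9.26*4.50^i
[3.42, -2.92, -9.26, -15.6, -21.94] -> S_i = 3.42 + -6.34*i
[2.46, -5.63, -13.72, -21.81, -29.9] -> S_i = 2.46 + -8.09*i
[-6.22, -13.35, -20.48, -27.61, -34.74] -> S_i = -6.22 + -7.13*i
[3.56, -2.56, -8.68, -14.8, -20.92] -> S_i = 3.56 + -6.12*i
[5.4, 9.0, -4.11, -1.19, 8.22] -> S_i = Random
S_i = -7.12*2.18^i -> [-7.12, -15.52, -33.84, -73.76, -160.81]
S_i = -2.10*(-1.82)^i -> [-2.1, 3.82, -6.96, 12.66, -23.04]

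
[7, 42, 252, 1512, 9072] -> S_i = 7*6^i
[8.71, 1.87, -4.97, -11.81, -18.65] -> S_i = 8.71 + -6.84*i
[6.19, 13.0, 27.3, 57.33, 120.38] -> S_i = 6.19*2.10^i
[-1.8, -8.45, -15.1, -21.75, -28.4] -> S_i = -1.80 + -6.65*i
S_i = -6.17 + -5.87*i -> [-6.17, -12.04, -17.91, -23.78, -29.65]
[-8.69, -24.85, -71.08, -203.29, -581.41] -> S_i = -8.69*2.86^i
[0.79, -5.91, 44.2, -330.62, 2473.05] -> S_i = 0.79*(-7.48)^i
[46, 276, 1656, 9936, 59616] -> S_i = 46*6^i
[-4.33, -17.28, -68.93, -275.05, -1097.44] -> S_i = -4.33*3.99^i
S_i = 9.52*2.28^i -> [9.52, 21.71, 49.49, 112.83, 257.26]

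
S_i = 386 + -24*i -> [386, 362, 338, 314, 290]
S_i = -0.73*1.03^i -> [-0.73, -0.75, -0.77, -0.8, -0.82]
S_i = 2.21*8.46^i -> [2.21, 18.7, 158.17, 1338.15, 11320.71]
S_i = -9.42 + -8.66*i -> [-9.42, -18.08, -26.74, -35.4, -44.06]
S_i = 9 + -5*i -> [9, 4, -1, -6, -11]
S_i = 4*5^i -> [4, 20, 100, 500, 2500]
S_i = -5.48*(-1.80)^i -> [-5.48, 9.86, -17.76, 31.96, -57.53]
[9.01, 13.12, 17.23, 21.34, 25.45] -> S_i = 9.01 + 4.11*i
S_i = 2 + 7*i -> [2, 9, 16, 23, 30]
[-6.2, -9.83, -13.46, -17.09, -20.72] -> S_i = -6.20 + -3.63*i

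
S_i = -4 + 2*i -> [-4, -2, 0, 2, 4]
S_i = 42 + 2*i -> [42, 44, 46, 48, 50]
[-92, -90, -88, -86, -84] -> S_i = -92 + 2*i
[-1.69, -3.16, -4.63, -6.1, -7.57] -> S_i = -1.69 + -1.47*i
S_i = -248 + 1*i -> [-248, -247, -246, -245, -244]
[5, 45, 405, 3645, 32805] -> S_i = 5*9^i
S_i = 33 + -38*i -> [33, -5, -43, -81, -119]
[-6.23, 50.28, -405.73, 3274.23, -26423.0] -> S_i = -6.23*(-8.07)^i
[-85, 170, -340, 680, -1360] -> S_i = -85*-2^i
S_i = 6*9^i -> [6, 54, 486, 4374, 39366]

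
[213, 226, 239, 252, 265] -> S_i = 213 + 13*i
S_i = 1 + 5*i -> [1, 6, 11, 16, 21]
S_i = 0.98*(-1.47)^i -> [0.98, -1.44, 2.12, -3.11, 4.58]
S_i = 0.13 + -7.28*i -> [0.13, -7.15, -14.43, -21.71, -28.99]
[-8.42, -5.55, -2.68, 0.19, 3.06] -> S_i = -8.42 + 2.87*i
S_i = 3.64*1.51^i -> [3.64, 5.5, 8.3, 12.53, 18.92]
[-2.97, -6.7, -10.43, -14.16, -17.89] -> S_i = -2.97 + -3.73*i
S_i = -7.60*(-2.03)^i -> [-7.6, 15.43, -31.32, 63.58, -129.06]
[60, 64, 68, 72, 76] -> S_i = 60 + 4*i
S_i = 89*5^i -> [89, 445, 2225, 11125, 55625]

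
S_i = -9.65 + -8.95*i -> [-9.65, -18.6, -27.55, -36.5, -45.45]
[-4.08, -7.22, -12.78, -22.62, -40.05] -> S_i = -4.08*1.77^i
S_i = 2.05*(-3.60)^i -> [2.05, -7.38, 26.57, -95.64, 344.32]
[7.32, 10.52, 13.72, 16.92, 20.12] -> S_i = 7.32 + 3.20*i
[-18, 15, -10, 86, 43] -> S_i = Random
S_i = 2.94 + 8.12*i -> [2.94, 11.06, 19.18, 27.3, 35.42]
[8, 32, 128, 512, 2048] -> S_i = 8*4^i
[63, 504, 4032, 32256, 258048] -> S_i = 63*8^i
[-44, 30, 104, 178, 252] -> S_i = -44 + 74*i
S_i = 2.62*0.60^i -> [2.62, 1.57, 0.94, 0.57, 0.34]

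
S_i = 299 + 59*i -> [299, 358, 417, 476, 535]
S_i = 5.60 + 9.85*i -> [5.6, 15.45, 25.3, 35.15, 45.0]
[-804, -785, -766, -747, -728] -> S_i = -804 + 19*i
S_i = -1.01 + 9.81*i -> [-1.01, 8.8, 18.61, 28.42, 38.23]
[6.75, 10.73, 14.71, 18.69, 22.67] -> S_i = 6.75 + 3.98*i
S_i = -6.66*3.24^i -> [-6.66, -21.58, -69.91, -226.52, -733.93]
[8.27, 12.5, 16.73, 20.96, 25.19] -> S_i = 8.27 + 4.23*i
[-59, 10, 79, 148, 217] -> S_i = -59 + 69*i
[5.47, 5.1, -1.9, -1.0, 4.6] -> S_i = Random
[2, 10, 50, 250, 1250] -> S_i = 2*5^i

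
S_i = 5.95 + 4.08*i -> [5.95, 10.03, 14.11, 18.19, 22.27]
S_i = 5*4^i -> [5, 20, 80, 320, 1280]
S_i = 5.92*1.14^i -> [5.92, 6.75, 7.69, 8.77, 10.0]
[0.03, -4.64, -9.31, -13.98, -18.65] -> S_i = 0.03 + -4.67*i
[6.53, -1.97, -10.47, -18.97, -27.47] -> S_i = 6.53 + -8.50*i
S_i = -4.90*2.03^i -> [-4.9, -9.95, -20.19, -40.99, -83.21]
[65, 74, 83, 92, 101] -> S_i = 65 + 9*i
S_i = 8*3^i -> [8, 24, 72, 216, 648]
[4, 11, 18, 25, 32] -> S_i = 4 + 7*i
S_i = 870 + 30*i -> [870, 900, 930, 960, 990]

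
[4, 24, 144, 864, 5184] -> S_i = 4*6^i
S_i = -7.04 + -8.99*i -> [-7.04, -16.03, -25.02, -34.01, -43.0]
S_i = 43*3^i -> [43, 129, 387, 1161, 3483]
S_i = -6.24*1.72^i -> [-6.24, -10.73, -18.46, -31.75, -54.61]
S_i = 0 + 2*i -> [0, 2, 4, 6, 8]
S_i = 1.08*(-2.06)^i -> [1.08, -2.22, 4.58, -9.44, 19.45]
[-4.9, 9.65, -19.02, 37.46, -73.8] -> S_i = -4.90*(-1.97)^i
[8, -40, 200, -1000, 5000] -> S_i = 8*-5^i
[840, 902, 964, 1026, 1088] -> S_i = 840 + 62*i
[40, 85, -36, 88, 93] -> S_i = Random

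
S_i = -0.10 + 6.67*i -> [-0.1, 6.57, 13.24, 19.91, 26.58]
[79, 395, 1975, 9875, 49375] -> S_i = 79*5^i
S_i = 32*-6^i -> [32, -192, 1152, -6912, 41472]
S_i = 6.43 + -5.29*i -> [6.43, 1.14, -4.15, -9.44, -14.73]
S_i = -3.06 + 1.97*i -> [-3.06, -1.09, 0.88, 2.85, 4.82]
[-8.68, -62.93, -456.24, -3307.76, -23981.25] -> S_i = -8.68*7.25^i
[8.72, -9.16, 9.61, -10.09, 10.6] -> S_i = 8.72*(-1.05)^i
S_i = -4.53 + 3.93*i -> [-4.53, -0.6, 3.33, 7.26, 11.19]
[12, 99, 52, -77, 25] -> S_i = Random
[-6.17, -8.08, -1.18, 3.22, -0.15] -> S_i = Random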